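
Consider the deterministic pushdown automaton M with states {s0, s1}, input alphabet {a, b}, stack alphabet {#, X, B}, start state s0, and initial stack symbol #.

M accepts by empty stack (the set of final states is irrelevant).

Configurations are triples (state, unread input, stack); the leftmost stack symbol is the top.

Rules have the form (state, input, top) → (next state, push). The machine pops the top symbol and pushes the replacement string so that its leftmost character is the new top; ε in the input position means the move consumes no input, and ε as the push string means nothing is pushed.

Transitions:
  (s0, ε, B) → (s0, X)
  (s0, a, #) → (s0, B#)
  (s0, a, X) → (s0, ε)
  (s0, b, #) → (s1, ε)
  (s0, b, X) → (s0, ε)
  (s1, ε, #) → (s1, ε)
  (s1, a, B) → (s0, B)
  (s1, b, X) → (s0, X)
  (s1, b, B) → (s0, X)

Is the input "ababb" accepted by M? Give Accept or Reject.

Accept

(s0, ababb, #)
  read a, top #: go to s0, push B# → (s0, babb, B#)
  ε-move, top B: go to s0, push X → (s0, babb, X#)
  read b, top X: go to s0, push ε → (s0, abb, #)
  read a, top #: go to s0, push B# → (s0, bb, B#)
  ε-move, top B: go to s0, push X → (s0, bb, X#)
  read b, top X: go to s0, push ε → (s0, b, #)
  read b, top #: go to s1, push ε → (s1, ε, ε)
All input consumed and the stack is empty.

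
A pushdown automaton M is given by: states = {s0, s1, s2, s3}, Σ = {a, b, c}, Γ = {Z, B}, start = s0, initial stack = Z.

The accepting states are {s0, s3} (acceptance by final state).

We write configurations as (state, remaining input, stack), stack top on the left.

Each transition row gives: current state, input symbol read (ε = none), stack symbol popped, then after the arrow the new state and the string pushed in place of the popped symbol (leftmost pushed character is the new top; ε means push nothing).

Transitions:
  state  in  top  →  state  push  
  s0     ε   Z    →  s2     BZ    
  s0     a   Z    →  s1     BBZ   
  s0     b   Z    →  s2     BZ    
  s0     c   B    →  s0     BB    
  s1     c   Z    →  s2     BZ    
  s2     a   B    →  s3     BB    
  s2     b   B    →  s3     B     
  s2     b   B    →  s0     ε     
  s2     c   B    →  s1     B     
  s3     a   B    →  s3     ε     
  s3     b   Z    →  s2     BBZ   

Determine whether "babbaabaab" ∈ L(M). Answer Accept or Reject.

No computation consumes all input and reaches a final state.

Reject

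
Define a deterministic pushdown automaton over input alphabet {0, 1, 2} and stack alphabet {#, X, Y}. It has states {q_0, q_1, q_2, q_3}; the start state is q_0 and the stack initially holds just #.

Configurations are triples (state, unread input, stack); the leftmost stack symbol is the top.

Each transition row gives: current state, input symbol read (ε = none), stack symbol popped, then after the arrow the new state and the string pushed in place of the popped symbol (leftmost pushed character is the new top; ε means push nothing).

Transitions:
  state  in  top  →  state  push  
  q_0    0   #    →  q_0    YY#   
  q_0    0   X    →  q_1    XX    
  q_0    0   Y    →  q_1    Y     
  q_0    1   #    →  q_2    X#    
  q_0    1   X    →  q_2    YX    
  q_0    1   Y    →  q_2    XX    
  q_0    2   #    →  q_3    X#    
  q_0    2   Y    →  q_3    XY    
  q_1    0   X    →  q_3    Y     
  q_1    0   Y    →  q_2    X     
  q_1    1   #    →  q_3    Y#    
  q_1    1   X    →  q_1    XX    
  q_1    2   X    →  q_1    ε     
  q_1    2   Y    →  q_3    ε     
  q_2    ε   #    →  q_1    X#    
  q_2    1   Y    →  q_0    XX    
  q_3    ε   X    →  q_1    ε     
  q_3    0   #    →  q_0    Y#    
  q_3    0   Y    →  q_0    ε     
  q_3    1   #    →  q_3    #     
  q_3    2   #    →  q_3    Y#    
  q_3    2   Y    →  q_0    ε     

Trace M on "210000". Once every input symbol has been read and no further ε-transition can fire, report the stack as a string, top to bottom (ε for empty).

(q_0, 210000, #) ⊢ (q_3, 10000, X#) ⊢ (q_1, 10000, #) ⊢ (q_3, 0000, Y#) ⊢ (q_0, 000, #) ⊢ (q_0, 00, YY#) ⊢ (q_1, 0, YY#) ⊢ (q_2, ε, XY#)
All input consumed in state q_2 with stack XY#.

XY#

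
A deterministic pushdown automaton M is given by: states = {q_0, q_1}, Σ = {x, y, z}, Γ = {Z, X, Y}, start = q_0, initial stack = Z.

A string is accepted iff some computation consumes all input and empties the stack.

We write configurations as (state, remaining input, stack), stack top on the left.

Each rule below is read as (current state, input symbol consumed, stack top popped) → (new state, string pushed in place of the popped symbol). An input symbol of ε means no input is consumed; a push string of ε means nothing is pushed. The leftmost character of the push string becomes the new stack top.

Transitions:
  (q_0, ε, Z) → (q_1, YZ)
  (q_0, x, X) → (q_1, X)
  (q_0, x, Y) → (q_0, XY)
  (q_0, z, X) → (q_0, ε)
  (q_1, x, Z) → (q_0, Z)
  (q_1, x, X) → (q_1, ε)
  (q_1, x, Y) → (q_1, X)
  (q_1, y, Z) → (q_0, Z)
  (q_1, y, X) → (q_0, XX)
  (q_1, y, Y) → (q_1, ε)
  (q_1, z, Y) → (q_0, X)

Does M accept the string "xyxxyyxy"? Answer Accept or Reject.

Reject

(q_0, xyxxyyxy, Z)
  ε-move, top Z: go to q_1, push YZ → (q_1, xyxxyyxy, YZ)
  read x, top Y: go to q_1, push X → (q_1, yxxyyxy, XZ)
  read y, top X: go to q_0, push XX → (q_0, xxyyxy, XXZ)
  read x, top X: go to q_1, push X → (q_1, xyyxy, XXZ)
  read x, top X: go to q_1, push ε → (q_1, yyxy, XZ)
  read y, top X: go to q_0, push XX → (q_0, yxy, XXZ)
No transition applies at (q_0, yxy, XXZ); input not fully consumed.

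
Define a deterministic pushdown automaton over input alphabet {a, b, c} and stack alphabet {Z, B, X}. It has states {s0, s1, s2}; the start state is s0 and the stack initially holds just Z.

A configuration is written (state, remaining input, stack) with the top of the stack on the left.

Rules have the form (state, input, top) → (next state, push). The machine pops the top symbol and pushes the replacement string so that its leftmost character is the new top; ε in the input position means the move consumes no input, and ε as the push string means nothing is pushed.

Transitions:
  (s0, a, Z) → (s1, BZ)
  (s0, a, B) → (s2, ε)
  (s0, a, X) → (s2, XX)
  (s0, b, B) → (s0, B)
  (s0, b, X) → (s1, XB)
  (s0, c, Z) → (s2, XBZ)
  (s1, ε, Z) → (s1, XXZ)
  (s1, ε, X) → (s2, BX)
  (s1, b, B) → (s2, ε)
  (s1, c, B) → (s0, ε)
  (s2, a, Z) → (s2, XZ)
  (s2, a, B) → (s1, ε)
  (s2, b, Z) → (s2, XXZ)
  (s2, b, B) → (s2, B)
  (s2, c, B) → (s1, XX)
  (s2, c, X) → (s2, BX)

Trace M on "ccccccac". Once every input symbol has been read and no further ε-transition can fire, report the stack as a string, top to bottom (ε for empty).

BXXXXXXXXXXXBZ

(s0, ccccccac, Z)
  read c, top Z: go to s2, push XBZ → (s2, cccccac, XBZ)
  read c, top X: go to s2, push BX → (s2, ccccac, BXBZ)
  read c, top B: go to s1, push XX → (s1, cccac, XXXBZ)
  ε-move, top X: go to s2, push BX → (s2, cccac, BXXXBZ)
  read c, top B: go to s1, push XX → (s1, ccac, XXXXXBZ)
  ε-move, top X: go to s2, push BX → (s2, ccac, BXXXXXBZ)
  read c, top B: go to s1, push XX → (s1, cac, XXXXXXXBZ)
  ε-move, top X: go to s2, push BX → (s2, cac, BXXXXXXXBZ)
  read c, top B: go to s1, push XX → (s1, ac, XXXXXXXXXBZ)
  ε-move, top X: go to s2, push BX → (s2, ac, BXXXXXXXXXBZ)
  read a, top B: go to s1, push ε → (s1, c, XXXXXXXXXBZ)
  ε-move, top X: go to s2, push BX → (s2, c, BXXXXXXXXXBZ)
  read c, top B: go to s1, push XX → (s1, ε, XXXXXXXXXXXBZ)
  ε-move, top X: go to s2, push BX → (s2, ε, BXXXXXXXXXXXBZ)
All input consumed in state s2 with stack BXXXXXXXXXXXBZ.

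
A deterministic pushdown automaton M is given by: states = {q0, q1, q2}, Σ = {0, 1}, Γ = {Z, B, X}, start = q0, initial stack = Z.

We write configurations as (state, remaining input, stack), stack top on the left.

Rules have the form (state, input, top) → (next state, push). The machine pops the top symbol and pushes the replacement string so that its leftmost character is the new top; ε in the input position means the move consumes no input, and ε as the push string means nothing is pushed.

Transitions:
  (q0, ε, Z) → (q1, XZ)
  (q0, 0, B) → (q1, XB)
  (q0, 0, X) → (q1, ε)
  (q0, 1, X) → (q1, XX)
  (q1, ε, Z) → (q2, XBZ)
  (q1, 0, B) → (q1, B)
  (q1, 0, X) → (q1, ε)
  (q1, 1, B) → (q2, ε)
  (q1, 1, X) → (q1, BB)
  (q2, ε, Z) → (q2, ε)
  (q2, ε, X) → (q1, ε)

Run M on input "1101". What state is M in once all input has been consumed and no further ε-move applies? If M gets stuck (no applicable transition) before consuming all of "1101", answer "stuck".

(q0, 1101, Z)
  ε-move, top Z: go to q1, push XZ → (q1, 1101, XZ)
  read 1, top X: go to q1, push BB → (q1, 101, BBZ)
  read 1, top B: go to q2, push ε → (q2, 01, BZ)
No transition for (q2, 0, top B); M blocks with input 01 remaining.

stuck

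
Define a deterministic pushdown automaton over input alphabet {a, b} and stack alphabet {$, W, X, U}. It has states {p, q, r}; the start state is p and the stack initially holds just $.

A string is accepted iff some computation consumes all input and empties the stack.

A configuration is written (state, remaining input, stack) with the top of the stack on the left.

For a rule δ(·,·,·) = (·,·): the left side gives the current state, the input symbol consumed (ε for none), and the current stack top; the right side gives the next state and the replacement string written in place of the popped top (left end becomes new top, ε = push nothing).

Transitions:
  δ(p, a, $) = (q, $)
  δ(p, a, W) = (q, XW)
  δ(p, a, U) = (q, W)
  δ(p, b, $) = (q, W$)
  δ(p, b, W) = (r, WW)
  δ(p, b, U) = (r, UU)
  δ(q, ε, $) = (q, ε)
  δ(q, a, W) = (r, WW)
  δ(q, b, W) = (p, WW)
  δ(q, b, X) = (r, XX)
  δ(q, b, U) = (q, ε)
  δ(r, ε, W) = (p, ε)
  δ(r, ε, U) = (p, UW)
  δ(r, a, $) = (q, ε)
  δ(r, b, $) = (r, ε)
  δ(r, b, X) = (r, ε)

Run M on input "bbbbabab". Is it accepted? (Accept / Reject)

(p, bbbbabab, $) ⊢ (q, bbbabab, W$) ⊢ (p, bbabab, WW$) ⊢ (r, babab, WWW$) ⊢ (p, babab, WW$) ⊢ (r, abab, WWW$) ⊢ (p, abab, WW$) ⊢ (q, bab, XWW$) ⊢ (r, ab, XXWW$)
No transition applies at (r, ab, XXWW$); input not fully consumed.

Reject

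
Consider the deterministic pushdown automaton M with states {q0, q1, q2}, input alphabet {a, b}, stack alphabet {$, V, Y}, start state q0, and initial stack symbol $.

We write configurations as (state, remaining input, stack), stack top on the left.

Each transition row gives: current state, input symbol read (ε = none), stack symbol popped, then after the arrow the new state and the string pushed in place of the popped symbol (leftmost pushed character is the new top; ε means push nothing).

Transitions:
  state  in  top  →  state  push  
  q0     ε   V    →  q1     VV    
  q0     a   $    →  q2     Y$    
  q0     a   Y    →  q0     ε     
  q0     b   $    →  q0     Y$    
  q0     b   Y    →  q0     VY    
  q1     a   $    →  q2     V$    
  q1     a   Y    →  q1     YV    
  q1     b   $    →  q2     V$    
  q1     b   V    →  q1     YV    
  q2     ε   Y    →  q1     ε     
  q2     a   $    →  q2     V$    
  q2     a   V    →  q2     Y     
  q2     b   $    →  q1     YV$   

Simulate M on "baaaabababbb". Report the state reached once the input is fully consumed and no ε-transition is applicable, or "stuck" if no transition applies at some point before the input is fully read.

(q0, baaaabababbb, $)
  read b, top $: go to q0, push Y$ → (q0, aaaabababbb, Y$)
  read a, top Y: go to q0, push ε → (q0, aaabababbb, $)
  read a, top $: go to q2, push Y$ → (q2, aabababbb, Y$)
  ε-move, top Y: go to q1, push ε → (q1, aabababbb, $)
  read a, top $: go to q2, push V$ → (q2, abababbb, V$)
  read a, top V: go to q2, push Y → (q2, bababbb, Y$)
  ε-move, top Y: go to q1, push ε → (q1, bababbb, $)
  read b, top $: go to q2, push V$ → (q2, ababbb, V$)
  read a, top V: go to q2, push Y → (q2, babbb, Y$)
  ε-move, top Y: go to q1, push ε → (q1, babbb, $)
  read b, top $: go to q2, push V$ → (q2, abbb, V$)
  read a, top V: go to q2, push Y → (q2, bbb, Y$)
  ε-move, top Y: go to q1, push ε → (q1, bbb, $)
  read b, top $: go to q2, push V$ → (q2, bb, V$)
No transition for (q2, b, top V); M blocks with input bb remaining.

stuck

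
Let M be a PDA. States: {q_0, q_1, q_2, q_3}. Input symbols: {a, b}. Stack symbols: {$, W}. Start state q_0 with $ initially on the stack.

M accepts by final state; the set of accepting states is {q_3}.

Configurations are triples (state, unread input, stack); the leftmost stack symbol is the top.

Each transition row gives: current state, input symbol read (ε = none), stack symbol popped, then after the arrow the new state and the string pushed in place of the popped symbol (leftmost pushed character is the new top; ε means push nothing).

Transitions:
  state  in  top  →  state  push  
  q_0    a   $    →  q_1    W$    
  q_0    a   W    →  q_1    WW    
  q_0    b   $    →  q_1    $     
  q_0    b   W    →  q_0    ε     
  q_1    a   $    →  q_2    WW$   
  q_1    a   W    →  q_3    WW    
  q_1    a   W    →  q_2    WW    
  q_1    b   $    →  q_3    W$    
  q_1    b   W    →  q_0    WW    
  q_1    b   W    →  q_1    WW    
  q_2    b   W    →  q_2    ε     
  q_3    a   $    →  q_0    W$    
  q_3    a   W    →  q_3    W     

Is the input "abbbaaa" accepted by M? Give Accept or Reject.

Accept

One accepting computation: (q_0, abbbaaa, $) ⊢ (q_1, bbbaaa, W$) ⊢ (q_0, bbaaa, WW$) ⊢ (q_0, baaa, W$) ⊢ (q_0, aaa, $) ⊢ (q_1, aa, W$) ⊢ (q_3, a, WW$) ⊢ (q_3, ε, WW$)
All input consumed and state q_3 ∈ F.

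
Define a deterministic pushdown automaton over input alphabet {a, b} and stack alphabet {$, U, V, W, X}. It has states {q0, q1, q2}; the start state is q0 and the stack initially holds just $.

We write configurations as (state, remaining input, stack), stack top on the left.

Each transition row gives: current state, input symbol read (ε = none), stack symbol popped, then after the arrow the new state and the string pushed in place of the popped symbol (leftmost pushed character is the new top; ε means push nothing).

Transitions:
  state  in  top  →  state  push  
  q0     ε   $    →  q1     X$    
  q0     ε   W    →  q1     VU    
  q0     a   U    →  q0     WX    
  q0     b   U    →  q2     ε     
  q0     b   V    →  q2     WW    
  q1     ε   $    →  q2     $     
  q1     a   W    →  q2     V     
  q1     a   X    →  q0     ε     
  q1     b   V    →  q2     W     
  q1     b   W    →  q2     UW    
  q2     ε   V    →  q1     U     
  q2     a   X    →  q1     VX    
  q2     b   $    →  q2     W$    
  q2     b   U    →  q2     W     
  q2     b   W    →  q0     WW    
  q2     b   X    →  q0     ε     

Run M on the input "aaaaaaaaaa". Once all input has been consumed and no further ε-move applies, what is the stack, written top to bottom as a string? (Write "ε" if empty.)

(q0, aaaaaaaaaa, $)
  ε-move, top $: go to q1, push X$ → (q1, aaaaaaaaaa, X$)
  read a, top X: go to q0, push ε → (q0, aaaaaaaaa, $)
  ε-move, top $: go to q1, push X$ → (q1, aaaaaaaaa, X$)
  read a, top X: go to q0, push ε → (q0, aaaaaaaa, $)
  ε-move, top $: go to q1, push X$ → (q1, aaaaaaaa, X$)
  read a, top X: go to q0, push ε → (q0, aaaaaaa, $)
  ε-move, top $: go to q1, push X$ → (q1, aaaaaaa, X$)
  read a, top X: go to q0, push ε → (q0, aaaaaa, $)
  ε-move, top $: go to q1, push X$ → (q1, aaaaaa, X$)
  read a, top X: go to q0, push ε → (q0, aaaaa, $)
  ε-move, top $: go to q1, push X$ → (q1, aaaaa, X$)
  read a, top X: go to q0, push ε → (q0, aaaa, $)
  ε-move, top $: go to q1, push X$ → (q1, aaaa, X$)
  read a, top X: go to q0, push ε → (q0, aaa, $)
  ε-move, top $: go to q1, push X$ → (q1, aaa, X$)
  read a, top X: go to q0, push ε → (q0, aa, $)
  ε-move, top $: go to q1, push X$ → (q1, aa, X$)
  read a, top X: go to q0, push ε → (q0, a, $)
  ε-move, top $: go to q1, push X$ → (q1, a, X$)
  read a, top X: go to q0, push ε → (q0, ε, $)
  ε-move, top $: go to q1, push X$ → (q1, ε, X$)
All input consumed in state q1 with stack X$.

X$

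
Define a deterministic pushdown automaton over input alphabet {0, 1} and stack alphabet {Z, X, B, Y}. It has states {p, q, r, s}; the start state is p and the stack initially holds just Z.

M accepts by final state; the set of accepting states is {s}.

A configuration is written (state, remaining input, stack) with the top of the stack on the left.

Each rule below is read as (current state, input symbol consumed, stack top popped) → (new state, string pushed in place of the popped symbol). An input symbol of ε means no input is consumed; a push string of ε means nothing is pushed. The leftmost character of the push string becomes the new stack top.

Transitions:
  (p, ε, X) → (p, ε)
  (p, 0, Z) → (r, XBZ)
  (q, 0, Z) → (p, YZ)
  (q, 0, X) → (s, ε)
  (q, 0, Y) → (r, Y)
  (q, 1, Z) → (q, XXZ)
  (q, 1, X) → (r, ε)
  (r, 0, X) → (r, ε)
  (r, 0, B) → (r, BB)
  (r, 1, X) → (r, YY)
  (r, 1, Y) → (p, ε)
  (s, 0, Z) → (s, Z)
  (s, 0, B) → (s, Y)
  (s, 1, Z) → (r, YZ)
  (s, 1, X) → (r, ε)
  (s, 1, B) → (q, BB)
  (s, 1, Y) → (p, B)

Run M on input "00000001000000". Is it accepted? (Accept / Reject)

Reject

(p, 00000001000000, Z) ⊢ (r, 0000001000000, XBZ) ⊢ (r, 000001000000, BZ) ⊢ (r, 00001000000, BBZ) ⊢ (r, 0001000000, BBBZ) ⊢ (r, 001000000, BBBBZ) ⊢ (r, 01000000, BBBBBZ) ⊢ (r, 1000000, BBBBBBZ)
No transition applies at (r, 1000000, BBBBBBZ); input not fully consumed.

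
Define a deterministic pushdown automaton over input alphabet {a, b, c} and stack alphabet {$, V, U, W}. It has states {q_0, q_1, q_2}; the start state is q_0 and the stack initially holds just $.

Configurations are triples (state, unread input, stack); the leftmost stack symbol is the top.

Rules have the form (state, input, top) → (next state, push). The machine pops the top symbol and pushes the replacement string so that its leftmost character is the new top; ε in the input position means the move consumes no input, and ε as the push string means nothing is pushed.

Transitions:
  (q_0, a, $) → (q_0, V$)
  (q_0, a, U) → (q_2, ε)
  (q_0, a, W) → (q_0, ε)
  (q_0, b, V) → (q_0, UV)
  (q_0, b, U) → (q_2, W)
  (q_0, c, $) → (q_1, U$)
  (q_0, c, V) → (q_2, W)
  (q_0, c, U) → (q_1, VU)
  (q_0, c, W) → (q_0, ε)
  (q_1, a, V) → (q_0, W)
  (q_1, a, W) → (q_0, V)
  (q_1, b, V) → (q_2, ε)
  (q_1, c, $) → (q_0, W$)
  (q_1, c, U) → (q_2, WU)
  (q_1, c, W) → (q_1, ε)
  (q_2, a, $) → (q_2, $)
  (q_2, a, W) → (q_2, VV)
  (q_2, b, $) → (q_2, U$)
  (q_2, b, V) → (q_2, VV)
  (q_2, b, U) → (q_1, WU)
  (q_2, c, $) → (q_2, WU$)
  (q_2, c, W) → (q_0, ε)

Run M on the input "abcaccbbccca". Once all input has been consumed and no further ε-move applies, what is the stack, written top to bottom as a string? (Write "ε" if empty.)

(q_0, abcaccbbccca, $)
  read a, top $: go to q_0, push V$ → (q_0, bcaccbbccca, V$)
  read b, top V: go to q_0, push UV → (q_0, caccbbccca, UV$)
  read c, top U: go to q_1, push VU → (q_1, accbbccca, VUV$)
  read a, top V: go to q_0, push W → (q_0, ccbbccca, WUV$)
  read c, top W: go to q_0, push ε → (q_0, cbbccca, UV$)
  read c, top U: go to q_1, push VU → (q_1, bbccca, VUV$)
  read b, top V: go to q_2, push ε → (q_2, bccca, UV$)
  read b, top U: go to q_1, push WU → (q_1, ccca, WUV$)
  read c, top W: go to q_1, push ε → (q_1, cca, UV$)
  read c, top U: go to q_2, push WU → (q_2, ca, WUV$)
  read c, top W: go to q_0, push ε → (q_0, a, UV$)
  read a, top U: go to q_2, push ε → (q_2, ε, V$)
All input consumed in state q_2 with stack V$.

V$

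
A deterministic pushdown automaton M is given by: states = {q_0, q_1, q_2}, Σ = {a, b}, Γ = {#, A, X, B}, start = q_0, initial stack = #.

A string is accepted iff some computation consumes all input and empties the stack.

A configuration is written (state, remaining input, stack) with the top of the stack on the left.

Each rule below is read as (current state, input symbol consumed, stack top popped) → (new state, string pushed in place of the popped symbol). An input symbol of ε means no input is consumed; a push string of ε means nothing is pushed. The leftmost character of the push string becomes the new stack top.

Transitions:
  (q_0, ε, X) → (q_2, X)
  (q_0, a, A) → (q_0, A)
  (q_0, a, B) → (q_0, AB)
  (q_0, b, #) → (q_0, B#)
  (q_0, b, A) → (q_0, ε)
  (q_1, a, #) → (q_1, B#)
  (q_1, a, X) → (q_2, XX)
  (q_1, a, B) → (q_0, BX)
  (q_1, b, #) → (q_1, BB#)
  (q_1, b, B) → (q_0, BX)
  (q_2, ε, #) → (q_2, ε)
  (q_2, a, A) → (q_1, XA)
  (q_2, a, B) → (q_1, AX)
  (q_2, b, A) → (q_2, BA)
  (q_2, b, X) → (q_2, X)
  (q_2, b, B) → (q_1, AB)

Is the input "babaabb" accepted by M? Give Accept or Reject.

(q_0, babaabb, #)
  read b, top #: go to q_0, push B# → (q_0, abaabb, B#)
  read a, top B: go to q_0, push AB → (q_0, baabb, AB#)
  read b, top A: go to q_0, push ε → (q_0, aabb, B#)
  read a, top B: go to q_0, push AB → (q_0, abb, AB#)
  read a, top A: go to q_0, push A → (q_0, bb, AB#)
  read b, top A: go to q_0, push ε → (q_0, b, B#)
No transition applies at (q_0, b, B#); input not fully consumed.

Reject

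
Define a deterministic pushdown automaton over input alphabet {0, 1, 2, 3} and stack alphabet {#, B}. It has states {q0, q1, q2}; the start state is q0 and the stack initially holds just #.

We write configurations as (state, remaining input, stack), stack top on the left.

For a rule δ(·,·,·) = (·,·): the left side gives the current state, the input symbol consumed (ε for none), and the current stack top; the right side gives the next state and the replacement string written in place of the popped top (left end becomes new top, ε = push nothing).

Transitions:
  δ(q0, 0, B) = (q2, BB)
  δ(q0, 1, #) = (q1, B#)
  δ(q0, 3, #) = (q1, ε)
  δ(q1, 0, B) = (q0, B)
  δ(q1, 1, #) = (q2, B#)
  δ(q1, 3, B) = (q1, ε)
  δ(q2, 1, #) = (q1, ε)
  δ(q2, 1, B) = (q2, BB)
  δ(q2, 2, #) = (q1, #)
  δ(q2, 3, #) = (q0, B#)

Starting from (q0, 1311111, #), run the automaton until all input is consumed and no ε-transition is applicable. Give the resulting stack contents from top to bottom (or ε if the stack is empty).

(q0, 1311111, #) ⊢ (q1, 311111, B#) ⊢ (q1, 11111, #) ⊢ (q2, 1111, B#) ⊢ (q2, 111, BB#) ⊢ (q2, 11, BBB#) ⊢ (q2, 1, BBBB#) ⊢ (q2, ε, BBBBB#)
All input consumed in state q2 with stack BBBBB#.

BBBBB#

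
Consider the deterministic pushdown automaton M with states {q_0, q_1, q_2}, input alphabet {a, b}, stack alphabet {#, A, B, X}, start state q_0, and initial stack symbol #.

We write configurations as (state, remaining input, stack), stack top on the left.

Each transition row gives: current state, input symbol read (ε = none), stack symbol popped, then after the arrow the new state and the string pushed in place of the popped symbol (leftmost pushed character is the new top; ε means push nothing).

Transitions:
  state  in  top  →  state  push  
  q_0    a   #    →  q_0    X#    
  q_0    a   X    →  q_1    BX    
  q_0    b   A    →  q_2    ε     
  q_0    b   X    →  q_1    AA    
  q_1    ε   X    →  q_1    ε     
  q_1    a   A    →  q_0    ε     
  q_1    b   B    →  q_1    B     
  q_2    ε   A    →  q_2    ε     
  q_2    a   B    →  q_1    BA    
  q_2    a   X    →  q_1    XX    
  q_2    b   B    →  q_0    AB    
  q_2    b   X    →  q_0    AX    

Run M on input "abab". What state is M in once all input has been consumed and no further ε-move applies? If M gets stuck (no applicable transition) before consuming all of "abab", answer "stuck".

q_2

(q_0, abab, #) ⊢ (q_0, bab, X#) ⊢ (q_1, ab, AA#) ⊢ (q_0, b, A#) ⊢ (q_2, ε, #)
All input consumed; M is in state q_2.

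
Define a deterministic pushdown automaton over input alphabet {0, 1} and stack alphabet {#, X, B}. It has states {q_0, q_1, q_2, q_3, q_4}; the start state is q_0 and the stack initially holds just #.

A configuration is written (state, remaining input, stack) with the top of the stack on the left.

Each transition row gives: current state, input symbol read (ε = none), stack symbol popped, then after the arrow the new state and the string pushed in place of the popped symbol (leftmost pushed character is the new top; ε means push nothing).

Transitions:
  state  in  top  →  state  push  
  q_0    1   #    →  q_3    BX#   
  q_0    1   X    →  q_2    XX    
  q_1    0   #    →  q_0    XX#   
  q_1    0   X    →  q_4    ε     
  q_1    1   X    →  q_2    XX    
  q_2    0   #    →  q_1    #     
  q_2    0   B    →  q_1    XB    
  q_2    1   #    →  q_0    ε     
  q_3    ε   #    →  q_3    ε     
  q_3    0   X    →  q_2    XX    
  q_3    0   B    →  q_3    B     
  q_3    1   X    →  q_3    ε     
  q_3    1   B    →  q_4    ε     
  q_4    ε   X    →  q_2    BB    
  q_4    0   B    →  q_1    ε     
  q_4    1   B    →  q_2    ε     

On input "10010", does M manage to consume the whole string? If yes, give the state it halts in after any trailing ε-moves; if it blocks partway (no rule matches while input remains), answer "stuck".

q_1

(q_0, 10010, #) ⊢ (q_3, 0010, BX#) ⊢ (q_3, 010, BX#) ⊢ (q_3, 10, BX#) ⊢ (q_4, 0, X#) ⊢ (q_2, 0, BB#) ⊢ (q_1, ε, XBB#)
All input consumed; M is in state q_1.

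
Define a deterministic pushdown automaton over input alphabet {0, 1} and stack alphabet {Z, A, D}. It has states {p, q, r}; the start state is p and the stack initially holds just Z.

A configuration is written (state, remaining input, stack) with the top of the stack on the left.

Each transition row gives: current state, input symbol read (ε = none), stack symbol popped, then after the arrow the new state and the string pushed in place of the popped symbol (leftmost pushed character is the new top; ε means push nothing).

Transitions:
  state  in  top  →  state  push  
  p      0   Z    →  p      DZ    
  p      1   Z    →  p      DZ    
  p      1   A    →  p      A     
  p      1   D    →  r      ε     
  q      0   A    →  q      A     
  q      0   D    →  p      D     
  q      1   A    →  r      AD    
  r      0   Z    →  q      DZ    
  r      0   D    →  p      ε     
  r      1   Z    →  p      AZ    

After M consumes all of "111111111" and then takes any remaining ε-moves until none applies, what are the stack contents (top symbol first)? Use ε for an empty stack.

(p, 111111111, Z)
  read 1, top Z: go to p, push DZ → (p, 11111111, DZ)
  read 1, top D: go to r, push ε → (r, 1111111, Z)
  read 1, top Z: go to p, push AZ → (p, 111111, AZ)
  read 1, top A: go to p, push A → (p, 11111, AZ)
  read 1, top A: go to p, push A → (p, 1111, AZ)
  read 1, top A: go to p, push A → (p, 111, AZ)
  read 1, top A: go to p, push A → (p, 11, AZ)
  read 1, top A: go to p, push A → (p, 1, AZ)
  read 1, top A: go to p, push A → (p, ε, AZ)
All input consumed in state p with stack AZ.

AZ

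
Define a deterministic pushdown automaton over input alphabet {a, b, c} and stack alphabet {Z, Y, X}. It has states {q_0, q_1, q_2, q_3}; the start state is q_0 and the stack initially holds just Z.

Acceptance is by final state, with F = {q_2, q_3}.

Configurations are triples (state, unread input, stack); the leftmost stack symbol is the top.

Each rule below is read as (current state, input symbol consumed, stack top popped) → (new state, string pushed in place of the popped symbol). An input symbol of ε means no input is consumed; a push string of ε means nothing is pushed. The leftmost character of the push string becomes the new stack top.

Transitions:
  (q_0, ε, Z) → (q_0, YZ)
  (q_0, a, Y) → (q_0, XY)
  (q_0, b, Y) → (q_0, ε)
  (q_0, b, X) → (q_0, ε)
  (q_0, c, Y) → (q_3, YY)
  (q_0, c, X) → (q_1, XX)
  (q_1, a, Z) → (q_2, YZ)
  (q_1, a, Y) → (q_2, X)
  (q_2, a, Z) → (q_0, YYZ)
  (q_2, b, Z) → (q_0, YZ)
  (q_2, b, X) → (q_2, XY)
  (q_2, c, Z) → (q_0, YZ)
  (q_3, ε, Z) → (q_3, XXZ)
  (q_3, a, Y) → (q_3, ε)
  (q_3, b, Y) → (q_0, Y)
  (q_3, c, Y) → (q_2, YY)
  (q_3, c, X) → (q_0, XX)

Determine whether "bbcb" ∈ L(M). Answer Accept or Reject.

(q_0, bbcb, Z)
  ε-move, top Z: go to q_0, push YZ → (q_0, bbcb, YZ)
  read b, top Y: go to q_0, push ε → (q_0, bcb, Z)
  ε-move, top Z: go to q_0, push YZ → (q_0, bcb, YZ)
  read b, top Y: go to q_0, push ε → (q_0, cb, Z)
  ε-move, top Z: go to q_0, push YZ → (q_0, cb, YZ)
  read c, top Y: go to q_3, push YY → (q_3, b, YYZ)
  read b, top Y: go to q_0, push Y → (q_0, ε, YYZ)
All input consumed; state q_0 ∉ F and no further ε-move applies.

Reject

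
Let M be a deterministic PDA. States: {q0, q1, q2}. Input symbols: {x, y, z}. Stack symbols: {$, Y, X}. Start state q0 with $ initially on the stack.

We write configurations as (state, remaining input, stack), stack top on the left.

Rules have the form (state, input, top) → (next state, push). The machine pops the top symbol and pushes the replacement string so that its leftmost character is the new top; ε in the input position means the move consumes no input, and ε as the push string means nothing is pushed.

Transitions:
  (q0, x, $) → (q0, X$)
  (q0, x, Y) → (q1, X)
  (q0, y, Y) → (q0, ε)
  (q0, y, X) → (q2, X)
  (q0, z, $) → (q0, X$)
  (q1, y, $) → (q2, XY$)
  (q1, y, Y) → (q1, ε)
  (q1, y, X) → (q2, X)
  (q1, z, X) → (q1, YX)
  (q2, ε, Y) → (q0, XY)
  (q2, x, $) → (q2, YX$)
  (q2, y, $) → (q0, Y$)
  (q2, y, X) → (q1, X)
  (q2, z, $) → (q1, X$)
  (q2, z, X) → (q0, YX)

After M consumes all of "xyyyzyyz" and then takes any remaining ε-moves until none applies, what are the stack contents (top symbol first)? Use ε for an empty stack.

(q0, xyyyzyyz, $)
  read x, top $: go to q0, push X$ → (q0, yyyzyyz, X$)
  read y, top X: go to q2, push X → (q2, yyzyyz, X$)
  read y, top X: go to q1, push X → (q1, yzyyz, X$)
  read y, top X: go to q2, push X → (q2, zyyz, X$)
  read z, top X: go to q0, push YX → (q0, yyz, YX$)
  read y, top Y: go to q0, push ε → (q0, yz, X$)
  read y, top X: go to q2, push X → (q2, z, X$)
  read z, top X: go to q0, push YX → (q0, ε, YX$)
All input consumed in state q0 with stack YX$.

YX$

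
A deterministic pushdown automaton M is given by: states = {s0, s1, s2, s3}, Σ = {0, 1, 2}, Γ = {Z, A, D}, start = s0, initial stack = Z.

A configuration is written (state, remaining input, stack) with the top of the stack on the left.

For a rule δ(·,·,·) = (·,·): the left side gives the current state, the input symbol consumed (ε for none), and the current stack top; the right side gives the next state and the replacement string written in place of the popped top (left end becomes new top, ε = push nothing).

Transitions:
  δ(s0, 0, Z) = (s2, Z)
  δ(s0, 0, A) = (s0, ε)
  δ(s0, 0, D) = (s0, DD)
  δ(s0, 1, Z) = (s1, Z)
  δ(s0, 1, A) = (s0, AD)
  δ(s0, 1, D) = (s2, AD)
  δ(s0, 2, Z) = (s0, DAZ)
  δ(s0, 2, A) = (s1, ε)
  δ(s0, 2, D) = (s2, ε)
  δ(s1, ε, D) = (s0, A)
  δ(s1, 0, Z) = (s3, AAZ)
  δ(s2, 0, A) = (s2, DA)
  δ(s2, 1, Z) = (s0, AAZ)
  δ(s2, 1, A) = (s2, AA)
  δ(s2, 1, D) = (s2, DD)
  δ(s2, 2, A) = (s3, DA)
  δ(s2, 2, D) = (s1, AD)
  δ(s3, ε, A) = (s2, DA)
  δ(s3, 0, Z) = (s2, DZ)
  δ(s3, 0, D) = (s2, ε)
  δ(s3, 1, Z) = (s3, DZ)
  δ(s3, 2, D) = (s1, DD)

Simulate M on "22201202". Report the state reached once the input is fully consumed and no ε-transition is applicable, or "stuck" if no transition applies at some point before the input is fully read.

s3

(s0, 22201202, Z)
  read 2, top Z: go to s0, push DAZ → (s0, 2201202, DAZ)
  read 2, top D: go to s2, push ε → (s2, 201202, AZ)
  read 2, top A: go to s3, push DA → (s3, 01202, DAZ)
  read 0, top D: go to s2, push ε → (s2, 1202, AZ)
  read 1, top A: go to s2, push AA → (s2, 202, AAZ)
  read 2, top A: go to s3, push DA → (s3, 02, DAAZ)
  read 0, top D: go to s2, push ε → (s2, 2, AAZ)
  read 2, top A: go to s3, push DA → (s3, ε, DAAZ)
All input consumed; M is in state s3.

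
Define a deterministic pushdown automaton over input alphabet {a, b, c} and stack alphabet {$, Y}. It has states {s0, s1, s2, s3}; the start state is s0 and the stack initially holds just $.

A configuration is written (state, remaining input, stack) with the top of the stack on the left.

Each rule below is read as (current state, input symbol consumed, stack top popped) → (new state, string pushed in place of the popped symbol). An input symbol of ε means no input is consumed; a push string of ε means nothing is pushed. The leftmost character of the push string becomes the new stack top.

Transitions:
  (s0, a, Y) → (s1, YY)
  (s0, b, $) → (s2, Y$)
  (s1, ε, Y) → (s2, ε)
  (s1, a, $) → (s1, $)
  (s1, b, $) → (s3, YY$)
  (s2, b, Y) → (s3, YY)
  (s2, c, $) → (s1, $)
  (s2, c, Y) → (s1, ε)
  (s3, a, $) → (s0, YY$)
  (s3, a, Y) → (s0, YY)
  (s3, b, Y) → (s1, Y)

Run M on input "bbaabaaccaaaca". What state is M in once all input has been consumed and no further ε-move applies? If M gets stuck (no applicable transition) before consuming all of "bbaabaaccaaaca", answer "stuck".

(s0, bbaabaaccaaaca, $)
  read b, top $: go to s2, push Y$ → (s2, baabaaccaaaca, Y$)
  read b, top Y: go to s3, push YY → (s3, aabaaccaaaca, YY$)
  read a, top Y: go to s0, push YY → (s0, abaaccaaaca, YYY$)
  read a, top Y: go to s1, push YY → (s1, baaccaaaca, YYYY$)
  ε-move, top Y: go to s2, push ε → (s2, baaccaaaca, YYY$)
  read b, top Y: go to s3, push YY → (s3, aaccaaaca, YYYY$)
  read a, top Y: go to s0, push YY → (s0, accaaaca, YYYYY$)
  read a, top Y: go to s1, push YY → (s1, ccaaaca, YYYYYY$)
  ε-move, top Y: go to s2, push ε → (s2, ccaaaca, YYYYY$)
  read c, top Y: go to s1, push ε → (s1, caaaca, YYYY$)
  ε-move, top Y: go to s2, push ε → (s2, caaaca, YYY$)
  read c, top Y: go to s1, push ε → (s1, aaaca, YY$)
  ε-move, top Y: go to s2, push ε → (s2, aaaca, Y$)
No transition for (s2, a, top Y); M blocks with input aaaca remaining.

stuck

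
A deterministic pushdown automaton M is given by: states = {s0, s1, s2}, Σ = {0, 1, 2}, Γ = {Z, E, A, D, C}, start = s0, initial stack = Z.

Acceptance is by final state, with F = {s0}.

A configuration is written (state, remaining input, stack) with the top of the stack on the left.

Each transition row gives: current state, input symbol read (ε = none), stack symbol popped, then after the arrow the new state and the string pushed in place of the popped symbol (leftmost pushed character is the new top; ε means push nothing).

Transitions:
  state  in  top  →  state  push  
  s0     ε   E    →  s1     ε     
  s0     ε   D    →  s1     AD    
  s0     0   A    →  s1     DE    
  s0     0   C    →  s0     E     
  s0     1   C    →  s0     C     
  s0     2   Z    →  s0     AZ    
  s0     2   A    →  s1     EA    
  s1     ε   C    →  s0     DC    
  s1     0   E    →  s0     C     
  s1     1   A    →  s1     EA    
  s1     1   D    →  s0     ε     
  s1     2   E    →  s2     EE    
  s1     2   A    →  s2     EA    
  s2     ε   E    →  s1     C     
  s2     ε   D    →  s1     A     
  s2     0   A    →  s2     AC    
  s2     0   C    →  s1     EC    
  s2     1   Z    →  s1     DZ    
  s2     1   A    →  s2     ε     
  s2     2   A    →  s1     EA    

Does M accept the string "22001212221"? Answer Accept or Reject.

(s0, 22001212221, Z) ⊢ (s0, 2001212221, AZ) ⊢ (s1, 001212221, EAZ) ⊢ (s0, 01212221, CAZ) ⊢ (s0, 1212221, EAZ) ⊢ (s1, 1212221, AZ) ⊢ (s1, 212221, EAZ) ⊢ (s2, 12221, EEAZ) ⊢ (s1, 12221, CEAZ) ⊢ (s0, 12221, DCEAZ) ⊢ (s1, 12221, ADCEAZ) ⊢ (s1, 2221, EADCEAZ) ⊢ (s2, 221, EEADCEAZ) ⊢ (s1, 221, CEADCEAZ) ⊢ (s0, 221, DCEADCEAZ) ⊢ (s1, 221, ADCEADCEAZ) ⊢ (s2, 21, EADCEADCEAZ) ⊢ (s1, 21, CADCEADCEAZ) ⊢ (s0, 21, DCADCEADCEAZ) ⊢ (s1, 21, ADCADCEADCEAZ) ⊢ (s2, 1, EADCADCEADCEAZ) ⊢ (s1, 1, CADCADCEADCEAZ) ⊢ (s0, 1, DCADCADCEADCEAZ) ⊢ (s1, 1, ADCADCADCEADCEAZ) ⊢ (s1, ε, EADCADCADCEADCEAZ)
All input consumed; state s1 ∉ F and no further ε-move applies.

Reject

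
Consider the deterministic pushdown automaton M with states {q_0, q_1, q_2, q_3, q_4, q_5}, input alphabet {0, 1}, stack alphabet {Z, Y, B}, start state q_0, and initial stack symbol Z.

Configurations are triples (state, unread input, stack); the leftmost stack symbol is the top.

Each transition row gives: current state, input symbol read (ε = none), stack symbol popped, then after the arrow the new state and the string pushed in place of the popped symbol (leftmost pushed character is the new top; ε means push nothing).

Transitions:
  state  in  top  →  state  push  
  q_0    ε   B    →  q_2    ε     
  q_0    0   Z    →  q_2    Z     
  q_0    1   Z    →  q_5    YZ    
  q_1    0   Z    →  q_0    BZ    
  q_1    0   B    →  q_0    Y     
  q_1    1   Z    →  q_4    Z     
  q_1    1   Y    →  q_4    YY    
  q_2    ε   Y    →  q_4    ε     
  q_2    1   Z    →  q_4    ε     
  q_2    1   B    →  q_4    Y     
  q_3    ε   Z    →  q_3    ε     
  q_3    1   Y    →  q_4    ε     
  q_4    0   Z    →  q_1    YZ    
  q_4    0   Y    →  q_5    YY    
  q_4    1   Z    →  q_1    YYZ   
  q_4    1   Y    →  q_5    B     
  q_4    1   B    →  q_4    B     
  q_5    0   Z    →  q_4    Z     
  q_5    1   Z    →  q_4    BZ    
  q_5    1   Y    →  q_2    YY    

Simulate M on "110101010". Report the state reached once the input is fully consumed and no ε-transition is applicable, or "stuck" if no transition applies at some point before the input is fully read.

(q_0, 110101010, Z) ⊢ (q_5, 10101010, YZ) ⊢ (q_2, 0101010, YYZ) ⊢ (q_4, 0101010, YZ) ⊢ (q_5, 101010, YYZ) ⊢ (q_2, 01010, YYYZ) ⊢ (q_4, 01010, YYZ) ⊢ (q_5, 1010, YYYZ) ⊢ (q_2, 010, YYYYZ) ⊢ (q_4, 010, YYYZ) ⊢ (q_5, 10, YYYYZ) ⊢ (q_2, 0, YYYYYZ) ⊢ (q_4, 0, YYYYZ) ⊢ (q_5, ε, YYYYYZ)
All input consumed; M is in state q_5.

q_5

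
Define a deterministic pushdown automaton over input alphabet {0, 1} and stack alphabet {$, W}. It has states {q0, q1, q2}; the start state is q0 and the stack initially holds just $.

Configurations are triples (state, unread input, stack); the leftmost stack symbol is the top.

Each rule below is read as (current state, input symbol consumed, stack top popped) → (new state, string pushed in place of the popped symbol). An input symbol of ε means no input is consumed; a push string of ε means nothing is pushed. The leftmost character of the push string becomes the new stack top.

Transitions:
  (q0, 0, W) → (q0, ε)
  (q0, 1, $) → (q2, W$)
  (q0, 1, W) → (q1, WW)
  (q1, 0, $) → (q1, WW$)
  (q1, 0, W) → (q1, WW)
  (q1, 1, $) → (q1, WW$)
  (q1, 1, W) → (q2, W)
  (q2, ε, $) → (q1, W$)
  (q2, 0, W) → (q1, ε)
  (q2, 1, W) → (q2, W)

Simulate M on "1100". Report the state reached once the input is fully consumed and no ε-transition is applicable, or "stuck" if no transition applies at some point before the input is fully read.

q1

(q0, 1100, $)
  read 1, top $: go to q2, push W$ → (q2, 100, W$)
  read 1, top W: go to q2, push W → (q2, 00, W$)
  read 0, top W: go to q1, push ε → (q1, 0, $)
  read 0, top $: go to q1, push WW$ → (q1, ε, WW$)
All input consumed; M is in state q1.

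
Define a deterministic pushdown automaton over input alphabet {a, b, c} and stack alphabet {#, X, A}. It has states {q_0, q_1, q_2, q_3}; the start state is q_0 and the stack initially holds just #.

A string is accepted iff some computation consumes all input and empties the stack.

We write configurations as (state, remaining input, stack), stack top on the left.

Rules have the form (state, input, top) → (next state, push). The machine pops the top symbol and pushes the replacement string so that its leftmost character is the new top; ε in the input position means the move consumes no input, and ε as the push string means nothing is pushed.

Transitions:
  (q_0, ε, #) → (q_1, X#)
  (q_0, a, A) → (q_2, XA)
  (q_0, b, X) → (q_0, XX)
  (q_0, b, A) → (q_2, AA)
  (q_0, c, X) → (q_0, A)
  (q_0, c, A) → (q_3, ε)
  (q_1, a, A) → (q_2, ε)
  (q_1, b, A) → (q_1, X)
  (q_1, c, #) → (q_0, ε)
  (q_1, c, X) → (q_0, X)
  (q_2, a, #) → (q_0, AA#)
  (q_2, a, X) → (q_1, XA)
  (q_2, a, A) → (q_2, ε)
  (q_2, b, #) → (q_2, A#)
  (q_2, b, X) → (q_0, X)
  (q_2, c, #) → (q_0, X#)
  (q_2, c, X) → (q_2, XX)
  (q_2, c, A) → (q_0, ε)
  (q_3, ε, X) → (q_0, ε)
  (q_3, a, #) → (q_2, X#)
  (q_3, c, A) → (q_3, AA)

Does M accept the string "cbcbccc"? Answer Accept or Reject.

Reject

(q_0, cbcbccc, #) ⊢ (q_1, cbcbccc, X#) ⊢ (q_0, bcbccc, X#) ⊢ (q_0, cbccc, XX#) ⊢ (q_0, bccc, AX#) ⊢ (q_2, ccc, AAX#) ⊢ (q_0, cc, AX#) ⊢ (q_3, c, X#) ⊢ (q_0, c, #) ⊢ (q_1, c, X#) ⊢ (q_0, ε, X#)
All input consumed; stack is X#, not empty, and no further ε-move applies.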